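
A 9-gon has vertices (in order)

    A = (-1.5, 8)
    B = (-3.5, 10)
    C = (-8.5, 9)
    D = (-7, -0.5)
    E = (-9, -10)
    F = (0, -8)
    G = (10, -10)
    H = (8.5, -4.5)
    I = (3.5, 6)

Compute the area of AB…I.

247.5

Apply the shoelace (surveyor's) formula: 2A = Σ (x_i·y_{i+1} − x_{i+1}·y_i), indices taken mod 9.
Cross-terms: 13, 53.5, 67.25, 65.5, 72, 80, 40, 66.75, 37  ⇒  Σ = 495
Area = |Σ|/2 = 247.5.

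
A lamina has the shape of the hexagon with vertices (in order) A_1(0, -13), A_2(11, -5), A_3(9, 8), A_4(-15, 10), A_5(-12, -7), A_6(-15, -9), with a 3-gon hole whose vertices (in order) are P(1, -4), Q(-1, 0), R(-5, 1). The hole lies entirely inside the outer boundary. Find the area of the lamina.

447.5

Outer boundary:
Apply the shoelace formula: 2A = Σ (x_i·y_{i+1} − x_{i+1}·y_i), indices taken mod 6.
Cross-terms: 143, 133, 210, 225, 3, 195  ⇒  Σ = 909
Area = |Σ|/2 = 454.5.
Hole:
Σ = (-4) + (-1) + (19) = 14
Area = |Σ|/2 = 7.
Net area = 454.5 − 7 = 447.5.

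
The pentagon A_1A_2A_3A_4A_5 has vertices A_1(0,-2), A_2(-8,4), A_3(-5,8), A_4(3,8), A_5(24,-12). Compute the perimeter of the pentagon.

78

|A_1A_2| = √((-8)² + (6)²) = √100 = 10
|A_2A_3| = √((3)² + (4)²) = √25 = 5
|A_3A_4| = √((8)² + (0)²) = √64 = 8
|A_4A_5| = √((21)² + (-20)²) = √841 = 29
|A_5A_1| = √((-24)² + (10)²) = √676 = 26
Perimeter = 10 + 5 + 8 + 29 + 26 = 78.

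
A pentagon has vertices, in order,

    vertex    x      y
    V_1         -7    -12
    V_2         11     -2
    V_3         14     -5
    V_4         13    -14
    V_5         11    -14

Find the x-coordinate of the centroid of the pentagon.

Apply the surveyor's formula. First the cross-terms c_i = x_i·y_{i+1} − x_{i+1}·y_i:
  146, -27, -131, -28, -230  ⇒  2A = -270, A = -135.
Then Σ (x_i + x_{i+1})·c_i = -5220, so x̄ = -5220 / (6·(-135)) = 58/9.

58/9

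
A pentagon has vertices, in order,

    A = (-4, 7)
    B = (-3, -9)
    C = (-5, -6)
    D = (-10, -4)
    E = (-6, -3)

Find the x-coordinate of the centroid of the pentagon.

-287/58

Apply the surveyor's formula. First the cross-terms c_i = x_i·y_{i+1} − x_{i+1}·y_i:
  57, -27, -40, 6, -54  ⇒  2A = -58, A = -29.
Then Σ (x_i + x_{i+1})·c_i = 861, so x̄ = 861 / (6·(-29)) = -287/58.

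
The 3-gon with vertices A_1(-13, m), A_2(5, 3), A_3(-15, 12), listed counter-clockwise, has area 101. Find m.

Write out the shoelace sum; only the two edges meeting at A_1 involve m:
2·Area = [((-15)·m − (-13)·12) + ((-13)·3 − 5·m)] + 105
       = -20·m + 222 = 202
⇒ m = 1.

1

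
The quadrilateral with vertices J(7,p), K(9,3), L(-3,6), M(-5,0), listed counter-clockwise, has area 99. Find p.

-6

Write out the shoelace sum; only the two edges meeting at J involve p:
2·Area = [((-5)·p − 7·0) + (7·3 − 9·p)] + 93
       = -14·p + 114 = 198
⇒ p = -6.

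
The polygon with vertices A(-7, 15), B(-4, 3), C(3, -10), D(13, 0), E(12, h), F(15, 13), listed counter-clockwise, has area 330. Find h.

6

Write out the shoelace sum; only the two edges meeting at E involve h:
2·Area = [(13·h − 12·0) + (12·13 − 15·h)] + 516
       = -2·h + 672 = 660
⇒ h = 6.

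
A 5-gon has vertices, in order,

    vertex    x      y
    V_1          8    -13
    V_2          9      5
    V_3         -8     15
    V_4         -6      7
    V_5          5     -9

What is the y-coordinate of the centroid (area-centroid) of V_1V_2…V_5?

Apply the shoelace formula. First the cross-terms c_i = x_i·y_{i+1} − x_{i+1}·y_i:
  157, 175, 34, 19, 7  ⇒  2A = 392, A = 196.
Then Σ (y_i + y_{i+1})·c_i = 2800, so ȳ = 2800 / (6·196) = 50/21.

50/21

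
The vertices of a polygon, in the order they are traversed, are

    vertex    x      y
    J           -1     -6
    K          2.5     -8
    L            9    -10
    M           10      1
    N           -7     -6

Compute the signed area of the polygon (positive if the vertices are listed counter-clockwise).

Apply the shoelace formula: 2A = Σ (x_i·y_{i+1} − x_{i+1}·y_i), indices taken mod 5.
Cross-terms: 23, 47, 109, -53, 36  ⇒  Σ = 162
Signed area = Σ/2 = 81 (positive ⇒ counter-clockwise traversal).

81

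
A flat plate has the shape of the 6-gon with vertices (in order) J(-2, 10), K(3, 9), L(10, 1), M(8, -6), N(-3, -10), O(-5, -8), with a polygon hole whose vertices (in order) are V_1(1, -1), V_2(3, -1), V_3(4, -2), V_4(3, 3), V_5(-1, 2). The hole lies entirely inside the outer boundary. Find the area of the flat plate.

Outer boundary:
Apply Gauss's area formula: 2A = Σ (x_i·y_{i+1} − x_{i+1}·y_i), indices taken mod 6.
Σ = (-48) + (-87) + (-68) + (-98) + (-26) + (-66) = -393
Area = |Σ|/2 = 196.5.
Hole:
Apply the shoelace (surveyor's) formula: 2A = Σ (x_i·y_{i+1} − x_{i+1}·y_i), indices taken mod 5.
Σ = (2) + (-2) + (18) + (9) + (-1) = 26
Area = |Σ|/2 = 13.
Net area = 196.5 − 13 = 183.5.

183.5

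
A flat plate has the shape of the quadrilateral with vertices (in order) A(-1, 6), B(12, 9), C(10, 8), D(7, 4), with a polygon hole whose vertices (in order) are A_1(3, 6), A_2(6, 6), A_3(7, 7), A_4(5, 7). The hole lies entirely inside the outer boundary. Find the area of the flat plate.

Outer boundary:
A→B: (-1)(9) − (12)(6) = -81
B→C: (12)(8) − (10)(9) = 6
C→D: (10)(4) − (7)(8) = -16
D→A: (7)(6) − (-1)(4) = 46
Σ = -45
Area = |Σ|/2 = 22.5.
Hole:
Apply Gauss's area formula: 2A = Σ (x_i·y_{i+1} − x_{i+1}·y_i), indices taken mod 4.
Σ = (-18) + (0) + (14) + (9) = 5
Area = |Σ|/2 = 2.5.
Net area = 22.5 − 2.5 = 20.

20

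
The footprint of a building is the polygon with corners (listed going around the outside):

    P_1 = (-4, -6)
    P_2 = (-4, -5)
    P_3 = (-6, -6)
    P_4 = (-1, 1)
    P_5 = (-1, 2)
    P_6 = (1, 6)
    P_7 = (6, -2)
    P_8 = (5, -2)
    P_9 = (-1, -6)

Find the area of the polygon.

60.5

Apply Gauss's area formula: 2A = Σ (x_i·y_{i+1} − x_{i+1}·y_i), indices taken mod 9.
Cross-terms: -4, -6, -12, -1, -8, -38, -2, -32, -18  ⇒  Σ = -121
Area = |Σ|/2 = 60.5.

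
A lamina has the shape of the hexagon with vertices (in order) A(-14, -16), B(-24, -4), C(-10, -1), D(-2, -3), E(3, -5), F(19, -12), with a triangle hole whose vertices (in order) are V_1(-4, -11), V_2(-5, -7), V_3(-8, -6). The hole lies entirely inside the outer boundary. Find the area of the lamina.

349.5

Outer boundary:
Σ = (-328) + (-16) + (28) + (19) + (59) + (-472) = -710
Area = |Σ|/2 = 355.
Hole:
Apply the surveyor's formula: 2A = Σ (x_i·y_{i+1} − x_{i+1}·y_i), indices taken mod 3.
Σ = (-27) + (-26) + (64) = 11
Area = |Σ|/2 = 5.5.
Net area = 355 − 5.5 = 349.5.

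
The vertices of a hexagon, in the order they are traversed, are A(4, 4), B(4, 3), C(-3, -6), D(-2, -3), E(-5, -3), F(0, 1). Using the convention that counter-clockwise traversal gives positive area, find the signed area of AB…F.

Cross-terms: -4, -15, -3, -9, -5, -4  ⇒  Σ = -40
Signed area = Σ/2 = -20 (negative ⇒ clockwise traversal).

-20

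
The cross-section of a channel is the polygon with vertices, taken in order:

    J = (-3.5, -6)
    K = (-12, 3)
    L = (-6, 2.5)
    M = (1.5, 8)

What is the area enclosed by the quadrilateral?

Apply the shoelace formula: 2A = Σ (x_i·y_{i+1} − x_{i+1}·y_i), indices taken mod 4.
J→K: (-3.5)(3) − (-12)(-6) = -82.5
K→L: (-12)(2.5) − (-6)(3) = -12
L→M: (-6)(8) − (1.5)(2.5) = -51.75
M→J: (1.5)(-6) − (-3.5)(8) = 19
Σ = -127.25
Area = |Σ|/2 = 63.625.

63.625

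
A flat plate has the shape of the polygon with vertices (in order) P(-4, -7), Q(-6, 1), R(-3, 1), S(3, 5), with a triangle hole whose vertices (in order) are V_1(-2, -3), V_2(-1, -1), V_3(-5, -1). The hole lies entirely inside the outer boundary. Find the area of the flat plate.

Outer boundary:
Σ = (-46) + (-3) + (-18) + (-1) = -68
Area = |Σ|/2 = 34.
Hole:
Apply the shoelace (surveyor's) formula: 2A = Σ (x_i·y_{i+1} − x_{i+1}·y_i), indices taken mod 3.
Σ = (-1) + (-4) + (13) = 8
Area = |Σ|/2 = 4.
Net area = 34 − 4 = 30.

30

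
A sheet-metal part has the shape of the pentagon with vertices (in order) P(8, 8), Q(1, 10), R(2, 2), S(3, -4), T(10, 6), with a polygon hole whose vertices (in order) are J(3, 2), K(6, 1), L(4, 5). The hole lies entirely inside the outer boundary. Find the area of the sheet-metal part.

Outer boundary:
Apply the shoelace formula: 2A = Σ (x_i·y_{i+1} − x_{i+1}·y_i), indices taken mod 5.
Σ = (72) + (-18) + (-14) + (58) + (32) = 130
Area = |Σ|/2 = 65.
Hole:
Apply the shoelace formula: 2A = Σ (x_i·y_{i+1} − x_{i+1}·y_i), indices taken mod 3.
Σ = (-9) + (26) + (-7) = 10
Area = |Σ|/2 = 5.
Net area = 65 − 5 = 60.

60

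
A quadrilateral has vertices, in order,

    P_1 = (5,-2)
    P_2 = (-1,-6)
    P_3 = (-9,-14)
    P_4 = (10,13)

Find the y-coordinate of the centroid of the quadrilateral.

Apply the shoelace formula. First the cross-terms c_i = x_i·y_{i+1} − x_{i+1}·y_i:
  -32, -40, 23, -85  ⇒  2A = -134, A = -67.
Then Σ (y_i + y_{i+1})·c_i = 98, so ȳ = 98 / (6·(-67)) = -49/201.

-49/201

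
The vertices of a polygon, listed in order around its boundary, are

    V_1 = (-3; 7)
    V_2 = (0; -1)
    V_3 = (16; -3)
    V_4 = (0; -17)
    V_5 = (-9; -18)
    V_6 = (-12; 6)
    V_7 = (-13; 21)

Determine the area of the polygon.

439

Apply the shoelace (surveyor's) formula: 2A = Σ (x_i·y_{i+1} − x_{i+1}·y_i), indices taken mod 7.
Cross-terms: 3, 16, -272, -153, -270, -174, -28  ⇒  Σ = -878
Area = |Σ|/2 = 439.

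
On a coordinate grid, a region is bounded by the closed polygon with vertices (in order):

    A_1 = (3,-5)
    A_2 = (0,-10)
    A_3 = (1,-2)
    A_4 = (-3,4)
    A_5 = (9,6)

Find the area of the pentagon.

69.5

Σ = (-30) + (10) + (-2) + (-54) + (-63) = -139
Area = |Σ|/2 = 69.5.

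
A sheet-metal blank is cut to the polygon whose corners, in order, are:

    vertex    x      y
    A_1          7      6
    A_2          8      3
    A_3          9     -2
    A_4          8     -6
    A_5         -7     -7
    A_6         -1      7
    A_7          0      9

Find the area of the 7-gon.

Apply Gauss's area formula: 2A = Σ (x_i·y_{i+1} − x_{i+1}·y_i), indices taken mod 7.
Σ = (-27) + (-43) + (-38) + (-98) + (-56) + (-9) + (-63) = -334
Area = |Σ|/2 = 167.

167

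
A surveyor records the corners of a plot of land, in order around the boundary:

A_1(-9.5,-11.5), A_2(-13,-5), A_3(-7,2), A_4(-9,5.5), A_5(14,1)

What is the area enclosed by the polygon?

A_1→A_2: (-9.5)(-5) − (-13)(-11.5) = -102
A_2→A_3: (-13)(2) − (-7)(-5) = -61
A_3→A_4: (-7)(5.5) − (-9)(2) = -20.5
A_4→A_5: (-9)(1) − (14)(5.5) = -86
A_5→A_1: (14)(-11.5) − (-9.5)(1) = -151.5
Σ = -421
Area = |Σ|/2 = 210.5.

210.5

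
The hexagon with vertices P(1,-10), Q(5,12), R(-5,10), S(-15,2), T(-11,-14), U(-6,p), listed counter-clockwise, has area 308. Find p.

Write out the shoelace sum; only the two edges meeting at U involve p:
2·Area = [((-11)·p − (-6)·(-14)) + ((-6)·(-10) − 1·p)] + 544
       = -12·p + 520 = 616
⇒ p = -8.

-8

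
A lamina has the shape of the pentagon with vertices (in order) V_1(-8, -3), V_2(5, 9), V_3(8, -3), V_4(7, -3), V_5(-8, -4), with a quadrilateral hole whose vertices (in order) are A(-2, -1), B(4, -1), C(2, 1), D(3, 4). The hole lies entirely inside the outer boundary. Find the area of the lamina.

Outer boundary:
Apply Gauss's area formula: 2A = Σ (x_i·y_{i+1} − x_{i+1}·y_i), indices taken mod 5.
Cross-terms: -57, -87, -3, -52, -8  ⇒  Σ = -207
Area = |Σ|/2 = 103.5.
Hole:
Apply the shoelace formula: 2A = Σ (x_i·y_{i+1} − x_{i+1}·y_i), indices taken mod 4.
A→B: (-2)(-1) − (4)(-1) = 6
B→C: (4)(1) − (2)(-1) = 6
C→D: (2)(4) − (3)(1) = 5
D→A: (3)(-1) − (-2)(4) = 5
Σ = 22
Area = |Σ|/2 = 11.
Net area = 103.5 − 11 = 92.5.

92.5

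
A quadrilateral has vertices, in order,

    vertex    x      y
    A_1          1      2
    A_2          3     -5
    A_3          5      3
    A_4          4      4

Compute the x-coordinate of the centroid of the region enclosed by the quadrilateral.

64/21

Apply the surveyor's formula. First the cross-terms c_i = x_i·y_{i+1} − x_{i+1}·y_i:
  -11, 34, 8, 4  ⇒  2A = 35, A = 17.5.
Then Σ (x_i + x_{i+1})·c_i = 320, so x̄ = 320 / (6·17.5) = 64/21.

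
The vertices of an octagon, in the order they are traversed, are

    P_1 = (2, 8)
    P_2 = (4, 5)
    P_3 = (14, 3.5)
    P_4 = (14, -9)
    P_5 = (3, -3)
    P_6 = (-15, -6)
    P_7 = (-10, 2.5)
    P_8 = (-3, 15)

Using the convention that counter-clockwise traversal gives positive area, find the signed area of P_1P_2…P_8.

Cross-terms: -22, -56, -175, -15, -63, -97.5, -142.5, -54  ⇒  Σ = -625
Signed area = Σ/2 = -312.5 (negative ⇒ clockwise traversal).

-312.5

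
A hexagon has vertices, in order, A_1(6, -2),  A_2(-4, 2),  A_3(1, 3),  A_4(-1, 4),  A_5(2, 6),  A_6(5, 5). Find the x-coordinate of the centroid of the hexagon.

544/231

Apply the surveyor's formula. First the cross-terms c_i = x_i·y_{i+1} − x_{i+1}·y_i:
  4, -14, 7, -14, -20, -40  ⇒  2A = -77, A = -38.5.
Then Σ (x_i + x_{i+1})·c_i = -544, so x̄ = -544 / (6·(-38.5)) = 544/231.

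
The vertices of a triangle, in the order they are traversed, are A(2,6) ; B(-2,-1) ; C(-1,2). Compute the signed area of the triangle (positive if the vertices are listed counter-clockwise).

A→B: (2)(-1) − (-2)(6) = 10
B→C: (-2)(2) − (-1)(-1) = -5
C→A: (-1)(6) − (2)(2) = -10
Σ = -5
Signed area = Σ/2 = -2.5 (negative ⇒ clockwise traversal).

-2.5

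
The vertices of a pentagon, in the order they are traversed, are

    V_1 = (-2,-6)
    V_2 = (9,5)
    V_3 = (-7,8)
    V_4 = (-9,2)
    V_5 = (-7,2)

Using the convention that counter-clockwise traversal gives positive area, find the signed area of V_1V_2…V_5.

Apply the shoelace formula: 2A = Σ (x_i·y_{i+1} − x_{i+1}·y_i), indices taken mod 5.
V_1→V_2: (-2)(5) − (9)(-6) = 44
V_2→V_3: (9)(8) − (-7)(5) = 107
V_3→V_4: (-7)(2) − (-9)(8) = 58
V_4→V_5: (-9)(2) − (-7)(2) = -4
V_5→V_1: (-7)(-6) − (-2)(2) = 46
Σ = 251
Signed area = Σ/2 = 125.5 (positive ⇒ counter-clockwise traversal).

125.5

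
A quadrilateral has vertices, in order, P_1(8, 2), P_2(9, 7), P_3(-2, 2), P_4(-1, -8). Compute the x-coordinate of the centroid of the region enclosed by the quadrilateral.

25/9

Apply Gauss's area formula. First the cross-terms c_i = x_i·y_{i+1} − x_{i+1}·y_i:
  38, 32, 18, 62  ⇒  2A = 150, A = 75.
Then Σ (x_i + x_{i+1})·c_i = 1250, so x̄ = 1250 / (6·75) = 25/9.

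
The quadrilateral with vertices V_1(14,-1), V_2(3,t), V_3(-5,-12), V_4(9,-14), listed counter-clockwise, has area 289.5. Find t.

The doubled signed area Σ (x_i y_{i+1} − x_{i+1} y_i) is linear in t.
With t=0 it equals 332; the coefficient of t is 19 (from the two edges through V_2).
So 19·t + 332 = 2·289.5 = 579 ⇒ t = 13.

13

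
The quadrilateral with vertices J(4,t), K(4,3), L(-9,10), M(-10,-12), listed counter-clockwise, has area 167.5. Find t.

The doubled signed area Σ (x_i y_{i+1} − x_{i+1} y_i) is linear in t.
With t=0 it equals 335; the coefficient of t is -14 (from the two edges through J).
So -14·t + 335 = 2·167.5 = 335 ⇒ t = 0.

0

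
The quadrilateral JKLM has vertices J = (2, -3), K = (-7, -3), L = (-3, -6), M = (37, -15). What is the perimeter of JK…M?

|JK| = √((-9)² + (0)²) = √81 = 9
|KL| = √((4)² + (-3)²) = √25 = 5
|LM| = √((40)² + (-9)²) = √1681 = 41
|MJ| = √((-35)² + (12)²) = √1369 = 37
Perimeter = 9 + 5 + 41 + 37 = 92.

92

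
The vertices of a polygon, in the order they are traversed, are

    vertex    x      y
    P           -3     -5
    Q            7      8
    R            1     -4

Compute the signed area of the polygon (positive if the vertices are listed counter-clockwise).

P→Q: (-3)(8) − (7)(-5) = 11
Q→R: (7)(-4) − (1)(8) = -36
R→P: (1)(-5) − (-3)(-4) = -17
Σ = -42
Signed area = Σ/2 = -21 (negative ⇒ clockwise traversal).

-21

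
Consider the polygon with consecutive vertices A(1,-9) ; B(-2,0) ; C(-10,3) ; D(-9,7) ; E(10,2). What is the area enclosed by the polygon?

123.5

Cross-terms: -18, -6, -43, -88, -92  ⇒  Σ = -247
Area = |Σ|/2 = 123.5.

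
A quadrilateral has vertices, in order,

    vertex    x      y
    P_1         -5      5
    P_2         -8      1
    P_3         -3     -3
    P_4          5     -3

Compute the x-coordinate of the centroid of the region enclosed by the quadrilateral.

Apply the surveyor's formula. First the cross-terms c_i = x_i·y_{i+1} − x_{i+1}·y_i:
  35, 27, 24, 10  ⇒  2A = 96, A = 48.
Then Σ (x_i + x_{i+1})·c_i = -704, so x̄ = -704 / (6·48) = -22/9.

-22/9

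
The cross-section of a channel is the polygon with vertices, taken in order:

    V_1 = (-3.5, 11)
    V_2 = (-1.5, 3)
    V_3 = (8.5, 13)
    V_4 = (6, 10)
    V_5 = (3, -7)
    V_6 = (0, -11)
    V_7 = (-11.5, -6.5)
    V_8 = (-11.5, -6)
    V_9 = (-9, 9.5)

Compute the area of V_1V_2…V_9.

Cross-terms: 6, -45, 7, -72, -33, -126.5, -5.75, -163.25, -65.75  ⇒  Σ = -498.25
Area = |Σ|/2 = 249.125.

249.125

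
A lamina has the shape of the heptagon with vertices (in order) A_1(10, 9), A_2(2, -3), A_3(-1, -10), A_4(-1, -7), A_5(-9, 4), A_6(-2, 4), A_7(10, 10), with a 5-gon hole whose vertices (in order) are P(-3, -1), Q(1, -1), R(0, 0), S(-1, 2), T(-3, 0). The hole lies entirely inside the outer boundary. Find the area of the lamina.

113

Outer boundary:
A_1→A_2: (10)(-3) − (2)(9) = -48
A_2→A_3: (2)(-10) − (-1)(-3) = -23
A_3→A_4: (-1)(-7) − (-1)(-10) = -3
A_4→A_5: (-1)(4) − (-9)(-7) = -67
A_5→A_6: (-9)(4) − (-2)(4) = -28
A_6→A_7: (-2)(10) − (10)(4) = -60
A_7→A_1: (10)(9) − (10)(10) = -10
Σ = -239
Area = |Σ|/2 = 119.5.
Hole:
Apply the surveyor's formula: 2A = Σ (x_i·y_{i+1} − x_{i+1}·y_i), indices taken mod 5.
P→Q: (-3)(-1) − (1)(-1) = 4
Q→R: (1)(0) − (0)(-1) = 0
R→S: (0)(2) − (-1)(0) = 0
S→T: (-1)(0) − (-3)(2) = 6
T→P: (-3)(-1) − (-3)(0) = 3
Σ = 13
Area = |Σ|/2 = 6.5.
Net area = 119.5 − 6.5 = 113.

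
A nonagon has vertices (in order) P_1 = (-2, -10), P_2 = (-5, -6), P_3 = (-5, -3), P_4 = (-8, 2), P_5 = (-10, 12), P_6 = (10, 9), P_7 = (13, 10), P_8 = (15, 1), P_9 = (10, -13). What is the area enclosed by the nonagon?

429

Apply the shoelace (surveyor's) formula: 2A = Σ (x_i·y_{i+1} − x_{i+1}·y_i), indices taken mod 9.
P_1→P_2: (-2)(-6) − (-5)(-10) = -38
P_2→P_3: (-5)(-3) − (-5)(-6) = -15
P_3→P_4: (-5)(2) − (-8)(-3) = -34
P_4→P_5: (-8)(12) − (-10)(2) = -76
P_5→P_6: (-10)(9) − (10)(12) = -210
P_6→P_7: (10)(10) − (13)(9) = -17
P_7→P_8: (13)(1) − (15)(10) = -137
P_8→P_9: (15)(-13) − (10)(1) = -205
P_9→P_1: (10)(-10) − (-2)(-13) = -126
Σ = -858
Area = |Σ|/2 = 429.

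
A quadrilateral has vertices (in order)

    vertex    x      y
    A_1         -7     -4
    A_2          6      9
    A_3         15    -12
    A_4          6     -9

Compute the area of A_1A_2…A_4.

A_1→A_2: (-7)(9) − (6)(-4) = -39
A_2→A_3: (6)(-12) − (15)(9) = -207
A_3→A_4: (15)(-9) − (6)(-12) = -63
A_4→A_1: (6)(-4) − (-7)(-9) = -87
Σ = -396
Area = |Σ|/2 = 198.

198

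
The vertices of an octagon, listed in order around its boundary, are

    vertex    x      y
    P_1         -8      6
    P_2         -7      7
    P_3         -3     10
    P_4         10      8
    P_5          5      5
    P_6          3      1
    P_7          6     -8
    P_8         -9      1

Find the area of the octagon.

164.5

Apply the shoelace formula: 2A = Σ (x_i·y_{i+1} − x_{i+1}·y_i), indices taken mod 8.
Σ = (-14) + (-49) + (-124) + (10) + (-10) + (-30) + (-66) + (-46) = -329
Area = |Σ|/2 = 164.5.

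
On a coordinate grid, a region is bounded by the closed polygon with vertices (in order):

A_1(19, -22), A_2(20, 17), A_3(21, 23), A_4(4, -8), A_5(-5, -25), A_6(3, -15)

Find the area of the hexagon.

417.5

Σ = (763) + (103) + (-260) + (-140) + (150) + (219) = 835
Area = |Σ|/2 = 417.5.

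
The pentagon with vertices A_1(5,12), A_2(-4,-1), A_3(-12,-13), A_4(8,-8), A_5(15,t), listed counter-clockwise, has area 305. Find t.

The doubled signed area Σ (x_i y_{i+1} − x_{i+1} y_i) is linear in t.
With t=0 it equals 583; the coefficient of t is 3 (from the two edges through A_5).
So 3·t + 583 = 2·305 = 610 ⇒ t = 9.

9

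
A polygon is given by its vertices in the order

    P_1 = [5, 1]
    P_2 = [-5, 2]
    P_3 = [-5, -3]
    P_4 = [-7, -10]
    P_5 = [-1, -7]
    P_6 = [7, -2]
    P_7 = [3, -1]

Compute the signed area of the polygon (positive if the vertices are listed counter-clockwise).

83

Apply Gauss's area formula: 2A = Σ (x_i·y_{i+1} − x_{i+1}·y_i), indices taken mod 7.
Σ = (15) + (25) + (29) + (39) + (51) + (-1) + (8) = 166
Signed area = Σ/2 = 83 (positive ⇒ counter-clockwise traversal).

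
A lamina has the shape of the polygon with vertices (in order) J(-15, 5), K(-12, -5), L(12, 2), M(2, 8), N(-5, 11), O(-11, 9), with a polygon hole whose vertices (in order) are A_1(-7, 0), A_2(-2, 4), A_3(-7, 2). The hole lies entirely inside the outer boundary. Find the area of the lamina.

Outer boundary:
Apply the shoelace (surveyor's) formula: 2A = Σ (x_i·y_{i+1} − x_{i+1}·y_i), indices taken mod 6.
Cross-terms: 135, 36, 92, 62, 76, 80  ⇒  Σ = 481
Area = |Σ|/2 = 240.5.
Hole:
Apply Gauss's area formula: 2A = Σ (x_i·y_{i+1} − x_{i+1}·y_i), indices taken mod 3.
Cross-terms: -28, 24, 14  ⇒  Σ = 10
Area = |Σ|/2 = 5.
Net area = 240.5 − 5 = 235.5.

235.5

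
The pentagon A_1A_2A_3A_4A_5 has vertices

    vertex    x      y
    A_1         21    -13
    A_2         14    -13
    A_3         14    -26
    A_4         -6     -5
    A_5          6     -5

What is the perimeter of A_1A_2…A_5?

|A_1A_2| = √((-7)² + (0)²) = √49 = 7
|A_2A_3| = √((0)² + (-13)²) = √169 = 13
|A_3A_4| = √((-20)² + (21)²) = √841 = 29
|A_4A_5| = √((12)² + (0)²) = √144 = 12
|A_5A_1| = √((15)² + (-8)²) = √289 = 17
Perimeter = 7 + 13 + 29 + 12 + 17 = 78.

78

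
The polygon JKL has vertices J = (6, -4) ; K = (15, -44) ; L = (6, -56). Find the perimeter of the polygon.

|JK| = √((9)² + (-40)²) = √1681 = 41
|KL| = √((-9)² + (-12)²) = √225 = 15
|LJ| = √((0)² + (52)²) = √2704 = 52
Perimeter = 41 + 15 + 52 = 108.

108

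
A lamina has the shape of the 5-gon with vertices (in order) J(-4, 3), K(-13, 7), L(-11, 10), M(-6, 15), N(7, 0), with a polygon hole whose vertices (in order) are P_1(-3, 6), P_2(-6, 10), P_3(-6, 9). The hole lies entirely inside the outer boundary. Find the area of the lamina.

Outer boundary:
Apply the shoelace (surveyor's) formula: 2A = Σ (x_i·y_{i+1} − x_{i+1}·y_i), indices taken mod 5.
Σ = (11) + (-53) + (-105) + (-105) + (21) = -231
Area = |Σ|/2 = 115.5.
Hole:
Apply the shoelace formula: 2A = Σ (x_i·y_{i+1} − x_{i+1}·y_i), indices taken mod 3.
P_1→P_2: (-3)(10) − (-6)(6) = 6
P_2→P_3: (-6)(9) − (-6)(10) = 6
P_3→P_1: (-6)(6) − (-3)(9) = -9
Σ = 3
Area = |Σ|/2 = 1.5.
Net area = 115.5 − 1.5 = 114.

114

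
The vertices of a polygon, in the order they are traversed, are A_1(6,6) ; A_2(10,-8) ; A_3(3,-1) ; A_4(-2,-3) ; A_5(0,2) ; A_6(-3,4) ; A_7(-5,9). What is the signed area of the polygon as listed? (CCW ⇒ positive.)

-97

Apply the shoelace (surveyor's) formula: 2A = Σ (x_i·y_{i+1} − x_{i+1}·y_i), indices taken mod 7.
Cross-terms: -108, 14, -11, -4, 6, -7, -84  ⇒  Σ = -194
Signed area = Σ/2 = -97 (negative ⇒ clockwise traversal).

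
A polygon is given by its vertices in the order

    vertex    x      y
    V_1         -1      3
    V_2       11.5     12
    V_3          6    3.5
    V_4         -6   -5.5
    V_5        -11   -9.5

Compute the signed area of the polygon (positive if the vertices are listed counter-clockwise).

Σ = (-46.5) + (-31.75) + (-12) + (-3.5) + (-42.5) = -136.25
Signed area = Σ/2 = -68.125 (negative ⇒ clockwise traversal).

-68.125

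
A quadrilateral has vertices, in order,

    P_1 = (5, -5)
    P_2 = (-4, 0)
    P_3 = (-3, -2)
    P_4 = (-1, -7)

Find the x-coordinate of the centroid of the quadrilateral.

8/141

Apply Gauss's area formula. First the cross-terms c_i = x_i·y_{i+1} − x_{i+1}·y_i:
  -20, 8, 19, 40  ⇒  2A = 47, A = 23.5.
Then Σ (x_i + x_{i+1})·c_i = 8, so x̄ = 8 / (6·23.5) = 8/141.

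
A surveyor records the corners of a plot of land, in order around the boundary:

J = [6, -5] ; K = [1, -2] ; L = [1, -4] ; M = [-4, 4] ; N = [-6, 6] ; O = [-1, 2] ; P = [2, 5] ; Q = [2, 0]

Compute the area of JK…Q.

Σ = (-7) + (-2) + (-12) + (0) + (-6) + (-9) + (-10) + (-10) = -56
Area = |Σ|/2 = 28.

28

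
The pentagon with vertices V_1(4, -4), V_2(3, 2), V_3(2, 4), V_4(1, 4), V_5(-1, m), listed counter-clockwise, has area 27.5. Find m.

Write out the shoelace sum; only the two edges meeting at V_5 involve m:
2·Area = [(1·m − (-1)·4) + ((-1)·(-4) − 4·m)] + 32
       = -3·m + 40 = 55
⇒ m = -5.

-5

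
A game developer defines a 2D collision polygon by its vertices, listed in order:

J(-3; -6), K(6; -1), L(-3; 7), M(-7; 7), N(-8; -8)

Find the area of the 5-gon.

121

Σ = (39) + (39) + (28) + (112) + (24) = 242
Area = |Σ|/2 = 121.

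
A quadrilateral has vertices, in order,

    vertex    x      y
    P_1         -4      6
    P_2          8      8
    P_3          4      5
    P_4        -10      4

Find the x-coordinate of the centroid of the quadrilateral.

Apply the shoelace (surveyor's) formula. First the cross-terms c_i = x_i·y_{i+1} − x_{i+1}·y_i:
  -80, 8, 66, -44  ⇒  2A = -50, A = -25.
Then Σ (x_i + x_{i+1})·c_i = -4, so x̄ = -4 / (6·(-25)) = 2/75.

2/75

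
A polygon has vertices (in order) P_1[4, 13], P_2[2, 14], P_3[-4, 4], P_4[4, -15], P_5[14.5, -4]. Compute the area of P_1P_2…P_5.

Apply the surveyor's formula: 2A = Σ (x_i·y_{i+1} − x_{i+1}·y_i), indices taken mod 5.
Σ = (30) + (64) + (44) + (201.5) + (204.5) = 544
Area = |Σ|/2 = 272.

272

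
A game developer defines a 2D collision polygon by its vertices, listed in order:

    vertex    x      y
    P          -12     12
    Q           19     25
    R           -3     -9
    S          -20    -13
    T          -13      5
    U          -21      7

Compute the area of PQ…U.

594

Apply the shoelace formula: 2A = Σ (x_i·y_{i+1} − x_{i+1}·y_i), indices taken mod 6.
P→Q: (-12)(25) − (19)(12) = -528
Q→R: (19)(-9) − (-3)(25) = -96
R→S: (-3)(-13) − (-20)(-9) = -141
S→T: (-20)(5) − (-13)(-13) = -269
T→U: (-13)(7) − (-21)(5) = 14
U→P: (-21)(12) − (-12)(7) = -168
Σ = -1188
Area = |Σ|/2 = 594.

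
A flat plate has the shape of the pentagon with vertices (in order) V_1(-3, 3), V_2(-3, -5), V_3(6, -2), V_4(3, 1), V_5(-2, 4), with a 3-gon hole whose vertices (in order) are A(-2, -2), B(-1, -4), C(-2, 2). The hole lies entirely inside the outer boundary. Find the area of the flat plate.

Outer boundary:
V_1→V_2: (-3)(-5) − (-3)(3) = 24
V_2→V_3: (-3)(-2) − (6)(-5) = 36
V_3→V_4: (6)(1) − (3)(-2) = 12
V_4→V_5: (3)(4) − (-2)(1) = 14
V_5→V_1: (-2)(3) − (-3)(4) = 6
Σ = 92
Area = |Σ|/2 = 46.
Hole:
Apply the surveyor's formula: 2A = Σ (x_i·y_{i+1} − x_{i+1}·y_i), indices taken mod 3.
Σ = (6) + (-10) + (8) = 4
Area = |Σ|/2 = 2.
Net area = 46 − 2 = 44.

44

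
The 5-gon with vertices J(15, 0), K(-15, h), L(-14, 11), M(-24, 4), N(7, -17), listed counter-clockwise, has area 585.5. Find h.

17

The doubled signed area Σ (x_i y_{i+1} − x_{i+1} y_i) is linear in h.
With h=0 it equals 678; the coefficient of h is 29 (from the two edges through K).
So 29·h + 678 = 2·585.5 = 1171 ⇒ h = 17.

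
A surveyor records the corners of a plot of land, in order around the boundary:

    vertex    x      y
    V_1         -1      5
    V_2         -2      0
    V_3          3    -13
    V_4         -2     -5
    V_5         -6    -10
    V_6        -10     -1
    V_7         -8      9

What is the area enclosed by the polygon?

119

Apply Gauss's area formula: 2A = Σ (x_i·y_{i+1} − x_{i+1}·y_i), indices taken mod 7.
V_1→V_2: (-1)(0) − (-2)(5) = 10
V_2→V_3: (-2)(-13) − (3)(0) = 26
V_3→V_4: (3)(-5) − (-2)(-13) = -41
V_4→V_5: (-2)(-10) − (-6)(-5) = -10
V_5→V_6: (-6)(-1) − (-10)(-10) = -94
V_6→V_7: (-10)(9) − (-8)(-1) = -98
V_7→V_1: (-8)(5) − (-1)(9) = -31
Σ = -238
Area = |Σ|/2 = 119.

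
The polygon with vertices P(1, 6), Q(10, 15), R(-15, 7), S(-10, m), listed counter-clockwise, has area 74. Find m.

Write out the shoelace sum; only the two edges meeting at S involve m:
2·Area = [((-15)·m − (-10)·7) + ((-10)·6 − 1·m)] + 250
       = -16·m + 260 = 148
⇒ m = 7.

7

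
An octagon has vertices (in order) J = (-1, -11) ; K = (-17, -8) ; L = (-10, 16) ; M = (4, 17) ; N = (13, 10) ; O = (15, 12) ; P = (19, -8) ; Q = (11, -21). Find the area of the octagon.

870.5

Apply Gauss's area formula: 2A = Σ (x_i·y_{i+1} − x_{i+1}·y_i), indices taken mod 8.
Cross-terms: -179, -352, -234, -181, 6, -348, -311, -142  ⇒  Σ = -1741
Area = |Σ|/2 = 870.5.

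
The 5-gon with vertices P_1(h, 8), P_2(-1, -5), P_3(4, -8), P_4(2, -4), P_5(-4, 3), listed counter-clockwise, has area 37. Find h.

Write out the shoelace sum; only the two edges meeting at P_1 involve h:
2·Area = [((-4)·8 − h·3) + (h·(-5) − (-1)·8)] + 18
       = -8·h + -6 = 74
⇒ h = -10.

-10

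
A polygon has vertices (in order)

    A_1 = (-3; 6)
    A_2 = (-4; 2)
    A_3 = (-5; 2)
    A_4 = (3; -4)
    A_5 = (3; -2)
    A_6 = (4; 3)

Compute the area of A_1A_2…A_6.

45

Apply the surveyor's formula: 2A = Σ (x_i·y_{i+1} − x_{i+1}·y_i), indices taken mod 6.
A_1→A_2: (-3)(2) − (-4)(6) = 18
A_2→A_3: (-4)(2) − (-5)(2) = 2
A_3→A_4: (-5)(-4) − (3)(2) = 14
A_4→A_5: (3)(-2) − (3)(-4) = 6
A_5→A_6: (3)(3) − (4)(-2) = 17
A_6→A_1: (4)(6) − (-3)(3) = 33
Σ = 90
Area = |Σ|/2 = 45.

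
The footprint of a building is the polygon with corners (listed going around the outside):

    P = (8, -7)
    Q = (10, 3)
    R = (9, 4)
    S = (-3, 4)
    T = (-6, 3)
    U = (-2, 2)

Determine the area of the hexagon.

Apply the shoelace (surveyor's) formula: 2A = Σ (x_i·y_{i+1} − x_{i+1}·y_i), indices taken mod 6.
P→Q: (8)(3) − (10)(-7) = 94
Q→R: (10)(4) − (9)(3) = 13
R→S: (9)(4) − (-3)(4) = 48
S→T: (-3)(3) − (-6)(4) = 15
T→U: (-6)(2) − (-2)(3) = -6
U→P: (-2)(-7) − (8)(2) = -2
Σ = 162
Area = |Σ|/2 = 81.

81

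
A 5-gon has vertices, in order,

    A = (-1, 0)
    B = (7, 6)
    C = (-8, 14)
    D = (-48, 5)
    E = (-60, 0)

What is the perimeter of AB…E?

140

|AB| = √((8)² + (6)²) = √100 = 10
|BC| = √((-15)² + (8)²) = √289 = 17
|CD| = √((-40)² + (-9)²) = √1681 = 41
|DE| = √((-12)² + (-5)²) = √169 = 13
|EA| = √((59)² + (0)²) = √3481 = 59
Perimeter = 10 + 17 + 41 + 13 + 59 = 140.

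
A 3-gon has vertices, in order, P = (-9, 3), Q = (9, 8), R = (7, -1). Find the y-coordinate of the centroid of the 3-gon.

Apply the surveyor's formula. First the cross-terms c_i = x_i·y_{i+1} − x_{i+1}·y_i:
  -99, -65, 12  ⇒  2A = -152, A = -76.
Then Σ (y_i + y_{i+1})·c_i = -1520, so ȳ = -1520 / (6·(-76)) = 10/3.

10/3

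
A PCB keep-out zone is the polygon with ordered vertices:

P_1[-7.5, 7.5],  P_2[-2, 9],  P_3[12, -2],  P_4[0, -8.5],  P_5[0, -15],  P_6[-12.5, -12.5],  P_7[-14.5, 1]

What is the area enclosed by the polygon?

Cross-terms: -52.5, -104, -102, 0, -187.5, -193.75, -101.25  ⇒  Σ = -741
Area = |Σ|/2 = 370.5.

370.5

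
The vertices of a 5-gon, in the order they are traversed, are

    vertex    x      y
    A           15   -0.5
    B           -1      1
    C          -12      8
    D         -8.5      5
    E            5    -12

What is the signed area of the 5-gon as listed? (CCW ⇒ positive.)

140.5

Apply Gauss's area formula: 2A = Σ (x_i·y_{i+1} − x_{i+1}·y_i), indices taken mod 5.
Cross-terms: 14.5, 4, 8, 77, 177.5  ⇒  Σ = 281
Signed area = Σ/2 = 140.5 (positive ⇒ counter-clockwise traversal).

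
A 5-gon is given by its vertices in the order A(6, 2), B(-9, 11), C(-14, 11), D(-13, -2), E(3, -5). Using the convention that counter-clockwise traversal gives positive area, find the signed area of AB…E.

Apply the surveyor's formula: 2A = Σ (x_i·y_{i+1} − x_{i+1}·y_i), indices taken mod 5.
Σ = (84) + (55) + (171) + (71) + (36) = 417
Signed area = Σ/2 = 208.5 (positive ⇒ counter-clockwise traversal).

208.5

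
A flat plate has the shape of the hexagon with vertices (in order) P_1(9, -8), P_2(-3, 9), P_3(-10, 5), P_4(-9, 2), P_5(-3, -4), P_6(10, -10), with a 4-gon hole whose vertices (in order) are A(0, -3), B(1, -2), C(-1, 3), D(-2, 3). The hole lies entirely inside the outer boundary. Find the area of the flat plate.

Outer boundary:
P_1→P_2: (9)(9) − (-3)(-8) = 57
P_2→P_3: (-3)(5) − (-10)(9) = 75
P_3→P_4: (-10)(2) − (-9)(5) = 25
P_4→P_5: (-9)(-4) − (-3)(2) = 42
P_5→P_6: (-3)(-10) − (10)(-4) = 70
P_6→P_1: (10)(-8) − (9)(-10) = 10
Σ = 279
Area = |Σ|/2 = 139.5.
Hole:
Σ = (3) + (1) + (3) + (6) = 13
Area = |Σ|/2 = 6.5.
Net area = 139.5 − 6.5 = 133.

133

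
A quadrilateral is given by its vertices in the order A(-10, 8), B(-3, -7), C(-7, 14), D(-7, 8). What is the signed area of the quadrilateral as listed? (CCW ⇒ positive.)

Apply Gauss's area formula: 2A = Σ (x_i·y_{i+1} − x_{i+1}·y_i), indices taken mod 4.
A→B: (-10)(-7) − (-3)(8) = 94
B→C: (-3)(14) − (-7)(-7) = -91
C→D: (-7)(8) − (-7)(14) = 42
D→A: (-7)(8) − (-10)(8) = 24
Σ = 69
Signed area = Σ/2 = 34.5 (positive ⇒ counter-clockwise traversal).

34.5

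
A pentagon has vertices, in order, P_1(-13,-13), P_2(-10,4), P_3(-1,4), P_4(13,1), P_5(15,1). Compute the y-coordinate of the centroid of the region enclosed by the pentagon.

-653/273

Apply the shoelace formula. First the cross-terms c_i = x_i·y_{i+1} − x_{i+1}·y_i:
  -182, -36, -53, -2, -182  ⇒  2A = -455, A = -227.5.
Then Σ (y_i + y_{i+1})·c_i = 3265, so ȳ = 3265 / (6·(-227.5)) = -653/273.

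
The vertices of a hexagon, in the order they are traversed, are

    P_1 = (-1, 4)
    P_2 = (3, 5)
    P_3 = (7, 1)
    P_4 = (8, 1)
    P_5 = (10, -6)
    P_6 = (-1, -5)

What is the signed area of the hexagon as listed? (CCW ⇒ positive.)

-86.5

Σ = (-17) + (-32) + (-1) + (-58) + (-56) + (-9) = -173
Signed area = Σ/2 = -86.5 (negative ⇒ clockwise traversal).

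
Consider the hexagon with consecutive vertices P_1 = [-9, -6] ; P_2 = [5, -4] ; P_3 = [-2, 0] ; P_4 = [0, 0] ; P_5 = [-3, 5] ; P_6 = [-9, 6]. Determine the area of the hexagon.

96.5

P_1→P_2: (-9)(-4) − (5)(-6) = 66
P_2→P_3: (5)(0) − (-2)(-4) = -8
P_3→P_4: (-2)(0) − (0)(0) = 0
P_4→P_5: (0)(5) − (-3)(0) = 0
P_5→P_6: (-3)(6) − (-9)(5) = 27
P_6→P_1: (-9)(-6) − (-9)(6) = 108
Σ = 193
Area = |Σ|/2 = 96.5.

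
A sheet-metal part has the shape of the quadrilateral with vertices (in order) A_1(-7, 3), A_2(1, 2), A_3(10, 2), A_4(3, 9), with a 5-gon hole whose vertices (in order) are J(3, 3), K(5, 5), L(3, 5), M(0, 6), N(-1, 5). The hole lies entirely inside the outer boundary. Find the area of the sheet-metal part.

52.5

Outer boundary:
Apply the surveyor's formula: 2A = Σ (x_i·y_{i+1} − x_{i+1}·y_i), indices taken mod 4.
Cross-terms: -17, -18, 84, 72  ⇒  Σ = 121
Area = |Σ|/2 = 60.5.
Hole:
Cross-terms: 0, 10, 18, 6, -18  ⇒  Σ = 16
Area = |Σ|/2 = 8.
Net area = 60.5 − 8 = 52.5.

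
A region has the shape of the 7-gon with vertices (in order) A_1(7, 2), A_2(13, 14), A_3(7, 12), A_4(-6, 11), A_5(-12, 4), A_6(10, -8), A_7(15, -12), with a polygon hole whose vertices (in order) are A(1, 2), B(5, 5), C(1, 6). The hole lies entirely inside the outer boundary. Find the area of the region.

270.5

Outer boundary:
Σ = (72) + (58) + (149) + (108) + (56) + (0) + (114) = 557
Area = |Σ|/2 = 278.5.
Hole:
Cross-terms: -5, 25, -4  ⇒  Σ = 16
Area = |Σ|/2 = 8.
Net area = 278.5 − 8 = 270.5.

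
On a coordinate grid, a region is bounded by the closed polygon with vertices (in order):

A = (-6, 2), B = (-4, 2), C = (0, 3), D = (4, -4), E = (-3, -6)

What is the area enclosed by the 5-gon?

A→B: (-6)(2) − (-4)(2) = -4
B→C: (-4)(3) − (0)(2) = -12
C→D: (0)(-4) − (4)(3) = -12
D→E: (4)(-6) − (-3)(-4) = -36
E→A: (-3)(2) − (-6)(-6) = -42
Σ = -106
Area = |Σ|/2 = 53.

53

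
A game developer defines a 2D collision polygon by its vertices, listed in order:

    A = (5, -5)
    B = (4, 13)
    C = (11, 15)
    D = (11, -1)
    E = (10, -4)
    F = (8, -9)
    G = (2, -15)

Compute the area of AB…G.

151.5

Σ = (85) + (-83) + (-176) + (-34) + (-58) + (-102) + (65) = -303
Area = |Σ|/2 = 151.5.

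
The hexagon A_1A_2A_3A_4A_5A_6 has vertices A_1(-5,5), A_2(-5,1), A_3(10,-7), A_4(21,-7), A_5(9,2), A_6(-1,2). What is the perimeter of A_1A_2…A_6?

|A_1A_2| = √((0)² + (-4)²) = √16 = 4
|A_2A_3| = √((15)² + (-8)²) = √289 = 17
|A_3A_4| = √((11)² + (0)²) = √121 = 11
|A_4A_5| = √((-12)² + (9)²) = √225 = 15
|A_5A_6| = √((-10)² + (0)²) = √100 = 10
|A_6A_1| = √((-4)² + (3)²) = √25 = 5
Perimeter = 4 + 17 + 11 + 15 + 10 + 5 = 62.

62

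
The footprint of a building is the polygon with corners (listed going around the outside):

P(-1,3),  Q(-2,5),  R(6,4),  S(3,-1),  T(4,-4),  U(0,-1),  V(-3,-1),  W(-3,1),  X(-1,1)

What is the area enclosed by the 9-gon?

40

Apply Gauss's area formula: 2A = Σ (x_i·y_{i+1} − x_{i+1}·y_i), indices taken mod 9.
Σ = (1) + (-38) + (-18) + (-8) + (-4) + (-3) + (-6) + (-2) + (-2) = -80
Area = |Σ|/2 = 40.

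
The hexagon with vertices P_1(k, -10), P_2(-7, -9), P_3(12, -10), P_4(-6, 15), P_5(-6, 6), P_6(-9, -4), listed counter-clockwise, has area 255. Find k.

-12

Write out the shoelace sum; only the two edges meeting at P_1 involve k:
2·Area = [((-9)·(-10) − k·(-4)) + (k·(-9) − (-7)·(-10))] + 430
       = -5·k + 450 = 510
⇒ k = -12.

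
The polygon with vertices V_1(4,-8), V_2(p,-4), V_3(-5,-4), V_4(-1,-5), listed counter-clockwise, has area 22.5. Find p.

8

The doubled signed area Σ (x_i y_{i+1} − x_{i+1} y_i) is linear in p.
With p=0 it equals 13; the coefficient of p is 4 (from the two edges through V_2).
So 4·p + 13 = 2·22.5 = 45 ⇒ p = 8.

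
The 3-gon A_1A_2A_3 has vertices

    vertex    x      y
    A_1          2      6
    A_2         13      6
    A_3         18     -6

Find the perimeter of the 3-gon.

44

|A_1A_2| = √((11)² + (0)²) = √121 = 11
|A_2A_3| = √((5)² + (-12)²) = √169 = 13
|A_3A_1| = √((-16)² + (12)²) = √400 = 20
Perimeter = 11 + 13 + 20 = 44.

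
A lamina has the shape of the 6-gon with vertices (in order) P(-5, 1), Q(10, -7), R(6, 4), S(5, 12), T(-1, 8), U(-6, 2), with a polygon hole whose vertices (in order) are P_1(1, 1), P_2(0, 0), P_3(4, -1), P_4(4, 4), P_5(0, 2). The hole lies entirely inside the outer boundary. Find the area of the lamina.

Outer boundary:
Apply the surveyor's formula: 2A = Σ (x_i·y_{i+1} − x_{i+1}·y_i), indices taken mod 6.
Cross-terms: 25, 82, 52, 52, 46, 4  ⇒  Σ = 261
Area = |Σ|/2 = 130.5.
Hole:
Apply the surveyor's formula: 2A = Σ (x_i·y_{i+1} − x_{i+1}·y_i), indices taken mod 5.
Σ = (0) + (0) + (20) + (8) + (-2) = 26
Area = |Σ|/2 = 13.
Net area = 130.5 − 13 = 117.5.

117.5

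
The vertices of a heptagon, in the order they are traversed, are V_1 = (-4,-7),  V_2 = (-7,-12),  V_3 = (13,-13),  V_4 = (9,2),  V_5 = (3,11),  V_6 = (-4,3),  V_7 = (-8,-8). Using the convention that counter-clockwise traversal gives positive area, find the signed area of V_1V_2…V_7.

Apply Gauss's area formula: 2A = Σ (x_i·y_{i+1} − x_{i+1}·y_i), indices taken mod 7.
Σ = (-1) + (247) + (143) + (93) + (53) + (56) + (24) = 615
Signed area = Σ/2 = 307.5 (positive ⇒ counter-clockwise traversal).

307.5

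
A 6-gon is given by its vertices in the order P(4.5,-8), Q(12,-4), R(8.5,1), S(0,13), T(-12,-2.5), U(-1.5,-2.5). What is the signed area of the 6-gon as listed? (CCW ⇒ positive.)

220

Apply Gauss's area formula: 2A = Σ (x_i·y_{i+1} − x_{i+1}·y_i), indices taken mod 6.
Σ = (78) + (46) + (110.5) + (156) + (26.25) + (23.25) = 440
Signed area = Σ/2 = 220 (positive ⇒ counter-clockwise traversal).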